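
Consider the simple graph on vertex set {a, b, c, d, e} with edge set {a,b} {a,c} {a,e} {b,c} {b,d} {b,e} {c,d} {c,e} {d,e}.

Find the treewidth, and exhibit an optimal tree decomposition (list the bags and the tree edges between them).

Treewidth 3.
Bags: B1 = {b, c, d, e}  B2 = {a, b, c, e}
Tree: B1–B2

Every bag has size at most 4, so the width is 4 − 1 = 3 and tw(G) ≤ 3. Conversely, {b, c, d, e} is a clique of size 4, and the vertices of any clique must share a bag in every tree decomposition; so some bag has ≥ 4 vertices and tw(G) ≥ 3. Hence tw(G) = 3 exactly.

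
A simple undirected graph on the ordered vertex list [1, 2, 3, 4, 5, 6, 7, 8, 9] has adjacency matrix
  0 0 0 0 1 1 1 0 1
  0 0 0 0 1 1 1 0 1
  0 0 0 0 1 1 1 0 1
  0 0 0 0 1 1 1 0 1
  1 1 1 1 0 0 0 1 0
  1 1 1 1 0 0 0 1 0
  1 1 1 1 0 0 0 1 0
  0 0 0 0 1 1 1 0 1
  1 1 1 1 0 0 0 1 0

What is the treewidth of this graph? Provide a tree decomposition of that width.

Treewidth 4.
One such decomposition:
Bags: B1 = {5, 6, 7, 8, 9}  B2 = {2, 5, 6, 7, 9}  B3 = {3, 5, 6, 7, 9}  B4 = {4, 5, 6, 7, 9}  B5 = {1, 5, 6, 7, 9}
Tree: B1–B2, B2–B3, B3–B4, B4–B5

Every bag has size at most 5, so the width is 5 − 1 = 4 and tw(G) ≤ 4. For the lower bound: the 5 vertex sets {6,8}, {2,5}, {3,7}, {9}, {4} are disjoint, each induces a connected subgraph, and every pair is joined by at least one edge of G. Contracting each set to a single vertex therefore yields K_{5} as a minor, and since treewidth is minor-monotone, tw(G) ≥ tw(K_{5}) = 4. The upper and lower bounds meet at 4, so that is the treewidth.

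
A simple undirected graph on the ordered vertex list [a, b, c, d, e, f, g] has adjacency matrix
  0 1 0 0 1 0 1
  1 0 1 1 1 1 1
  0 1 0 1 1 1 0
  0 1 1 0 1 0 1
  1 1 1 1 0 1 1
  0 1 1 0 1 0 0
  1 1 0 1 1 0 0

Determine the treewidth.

A width-3 tree decomposition is:
Bags: B1 = {b, c, d, e}  B2 = {b, d, e, g}  B3 = {a, b, e, g}  B4 = {b, c, e, f}
Tree: B1–B2, B2–B3, B1–B4
The largest bag has 4 vertices, giving width 3; this decomposition certifies tw(G) ≤ 3. On the other hand G contains the 4-clique {b, d, e, g}. A clique must lie in a single bag of any decomposition, so no decomposition can have width below 3. Combining the bounds, tw(G) = 3.

3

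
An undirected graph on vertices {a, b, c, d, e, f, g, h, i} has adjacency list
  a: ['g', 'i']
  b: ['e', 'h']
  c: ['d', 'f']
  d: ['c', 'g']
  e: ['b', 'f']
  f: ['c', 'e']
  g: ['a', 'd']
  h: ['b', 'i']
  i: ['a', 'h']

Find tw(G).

A width-2 tree decomposition is:
Bags: B1 = {c, d, f}  B2 = {d, e, f}  B3 = {b, d, e}  B4 = {b, d, h}  B5 = {d, h, i}  B6 = {a, d, i}  B7 = {a, d, g}
Tree: B1–B2, B2–B3, B3–B4, B4–B5, B5–B6, B6–B7
Each bag holds 3 vertices, so the decomposition has width 2, which upper-bounds the treewidth. Since d–c–f–e–b–h–i–a–g–d is a cycle in G, G is not acyclic. Forests are exactly the graphs of treewidth ≤ 1, so tw(G) ≥ 2. Combining the bounds, tw(G) = 2.

2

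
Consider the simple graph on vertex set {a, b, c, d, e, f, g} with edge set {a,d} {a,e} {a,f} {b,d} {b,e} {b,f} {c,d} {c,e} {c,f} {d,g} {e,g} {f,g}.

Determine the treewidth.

3

A width-3 tree decomposition is:
Bags: B1 = {c, d, e, f}  B2 = {d, e, f, g}  B3 = {b, d, e, f}  B4 = {a, d, e, f}
Tree: B1–B2, B2–B3, B3–B4
Every bag has size at most 4, so the width is 4 − 1 = 3 and tw(G) ≤ 3. For the lower bound: the 4 vertex sets {c,f}, {d,g}, {e}, {b} are disjoint, each induces a connected subgraph, and every pair is joined by at least one edge of G. Contracting each set to a single vertex therefore yields K_{4} as a minor, and since treewidth is minor-monotone, tw(G) ≥ tw(K_{4}) = 3. Therefore the treewidth is 3.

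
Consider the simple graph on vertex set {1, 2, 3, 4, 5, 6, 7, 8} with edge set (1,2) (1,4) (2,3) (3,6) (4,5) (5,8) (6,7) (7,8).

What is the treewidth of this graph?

2

A width-2 tree decomposition is:
Bags: B1 = {5, 7, 8}  B2 = {5, 6, 7}  B3 = {3, 5, 6}  B4 = {2, 3, 5}  B5 = {1, 2, 5}  B6 = {1, 4, 5}
Tree: B1–B2, B2–B3, B3–B4, B4–B5, B5–B6
Every bag has size at most 3, so the width is 3 − 1 = 2 and tw(G) ≤ 2. Since 5–8–7–6–3–2–1–4–5 is a cycle in G, G is not acyclic. Forests are exactly the graphs of treewidth ≤ 1, so tw(G) ≥ 2. The upper and lower bounds meet at 2, so that is the treewidth.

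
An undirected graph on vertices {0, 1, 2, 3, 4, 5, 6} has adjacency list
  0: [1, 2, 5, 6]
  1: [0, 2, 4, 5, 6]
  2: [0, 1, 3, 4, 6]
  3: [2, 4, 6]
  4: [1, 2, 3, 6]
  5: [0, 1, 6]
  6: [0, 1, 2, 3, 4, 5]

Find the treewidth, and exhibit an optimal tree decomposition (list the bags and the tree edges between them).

The largest bag has 4 vertices, giving width 3; this decomposition certifies tw(G) ≤ 3. Conversely, {0, 1, 2, 6} is a clique of size 4, and the vertices of any clique must share a bag in every tree decomposition; so some bag has ≥ 4 vertices and tw(G) ≥ 3. Combining the bounds, tw(G) = 3.

Treewidth 3.
One such decomposition:
Bags: B1 = {1, 2, 4, 6}  B2 = {0, 1, 2, 6}  B3 = {0, 1, 5, 6}  B4 = {2, 3, 4, 6}
Tree: B1–B2, B2–B3, B1–B4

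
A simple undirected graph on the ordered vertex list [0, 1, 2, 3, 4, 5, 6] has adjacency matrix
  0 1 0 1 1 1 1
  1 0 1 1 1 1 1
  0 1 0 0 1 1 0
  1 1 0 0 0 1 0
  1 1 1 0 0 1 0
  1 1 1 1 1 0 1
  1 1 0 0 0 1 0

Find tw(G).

3

A width-3 tree decomposition is:
Bags: B1 = {0, 1, 4, 5}  B2 = {1, 2, 4, 5}  B3 = {0, 1, 5, 6}  B4 = {0, 1, 3, 5}
Tree: B1–B2, B1–B3, B1–B4
The largest bag has 4 vertices, giving width 3; this decomposition certifies tw(G) ≤ 3. Conversely, {0, 1, 3, 5} is a clique of size 4, and the vertices of any clique must share a bag in every tree decomposition; so some bag has ≥ 4 vertices and tw(G) ≥ 3. Therefore the treewidth is 3.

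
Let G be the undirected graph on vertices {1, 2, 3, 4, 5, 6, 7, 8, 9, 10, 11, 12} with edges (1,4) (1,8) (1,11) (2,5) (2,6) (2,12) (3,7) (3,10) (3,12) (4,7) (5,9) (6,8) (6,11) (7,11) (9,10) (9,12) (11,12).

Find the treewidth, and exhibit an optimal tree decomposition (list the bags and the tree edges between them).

Treewidth 3.
One such decomposition:
Bags: B1 = {3, 5, 9, 10}  B2 = {3, 5, 9, 12}  B3 = {2, 3, 5, 12}  B4 = {2, 3, 7, 12}  B5 = {2, 7, 11, 12}  B6 = {2, 6, 7, 11}  B7 = {4, 6, 7, 11}  B8 = {1, 4, 6, 11}  B9 = {1, 4, 6, 8}
Tree: B1–B2, B2–B3, B3–B4, B4–B5, B5–B6, B6–B7, B7–B8, B8–B9

Each bag holds 4 vertices, so the decomposition has width 3, which upper-bounds the treewidth. For the lower bound: the 4 vertex sets {5,9,10}, {3}, {12}, {2,6,7,11} are disjoint, each induces a connected subgraph, and every pair is joined by at least one edge of G. Contracting each set to a single vertex therefore yields K_{4} as a minor, and since treewidth is minor-monotone, tw(G) ≥ tw(K_{4}) = 3. Hence tw(G) = 3 exactly.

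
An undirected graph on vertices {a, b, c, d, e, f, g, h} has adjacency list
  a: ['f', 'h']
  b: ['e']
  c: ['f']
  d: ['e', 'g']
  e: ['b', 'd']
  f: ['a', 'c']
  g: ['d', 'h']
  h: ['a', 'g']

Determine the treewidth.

1

A width-1 tree decomposition is:
Bags: B1 = {c, f}  B2 = {a, f}  B3 = {a, h}  B4 = {g, h}  B5 = {d, g}  B6 = {d, e}  B7 = {b, e}
Tree: B1–B2, B2–B3, B3–B4, B4–B5, B5–B6, B6–B7
Every bag has size at most 2, so the width is 2 − 1 = 1 and tw(G) ≤ 1. G has an edge, so its treewidth is at least 1. Combining the bounds, tw(G) = 1.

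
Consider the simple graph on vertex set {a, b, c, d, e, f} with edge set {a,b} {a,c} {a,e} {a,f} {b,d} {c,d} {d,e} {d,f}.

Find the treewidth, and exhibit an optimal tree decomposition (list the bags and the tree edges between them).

Every bag has size at most 3, so the width is 3 − 1 = 2 and tw(G) ≤ 2. The edges a–b–d–c–a form a cycle, so G is not a tree and its treewidth is at least 2. Hence tw(G) = 2 exactly.

Treewidth 2.
One such decomposition:
Bags: B1 = {a, b, d}  B2 = {a, c, d}  B3 = {a, d, f}  B4 = {a, d, e}
Tree: B1–B2, B2–B3, B3–B4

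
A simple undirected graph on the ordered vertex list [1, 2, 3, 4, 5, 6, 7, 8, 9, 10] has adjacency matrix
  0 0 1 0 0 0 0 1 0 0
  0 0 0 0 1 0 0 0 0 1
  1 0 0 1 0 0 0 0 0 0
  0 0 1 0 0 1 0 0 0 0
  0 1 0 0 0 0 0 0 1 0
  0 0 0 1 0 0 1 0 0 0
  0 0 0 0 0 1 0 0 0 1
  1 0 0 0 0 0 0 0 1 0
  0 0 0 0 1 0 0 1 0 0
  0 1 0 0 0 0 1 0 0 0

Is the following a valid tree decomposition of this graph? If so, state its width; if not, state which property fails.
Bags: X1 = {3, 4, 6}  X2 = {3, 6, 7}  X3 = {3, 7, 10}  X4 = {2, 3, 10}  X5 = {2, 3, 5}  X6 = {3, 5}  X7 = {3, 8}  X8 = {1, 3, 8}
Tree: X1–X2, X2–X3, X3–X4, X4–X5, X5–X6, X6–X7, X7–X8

A tree decomposition must satisfy three properties: every vertex lies in some bag; for every edge, both endpoints lie together in some bag; and for every vertex, the bags containing it form a connected subtree. Here vertex 9 appears in no bag, so the decomposition is invalid.

No — vertex 9 appears in no bag.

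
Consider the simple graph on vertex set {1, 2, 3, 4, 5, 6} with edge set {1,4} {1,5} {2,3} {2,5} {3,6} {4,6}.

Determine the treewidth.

2

A width-2 tree decomposition is:
Bags: B1 = {1, 4, 5}  B2 = {2, 4, 5}  B3 = {2, 3, 4}  B4 = {3, 4, 6}
Tree: B1–B2, B2–B3, B3–B4
Each bag holds 3 vertices, so the decomposition has width 2, which upper-bounds the treewidth. The edges 4–1–5–2–3–6–4 form a cycle, so G is not a tree and its treewidth is at least 2. Combining the bounds, tw(G) = 2.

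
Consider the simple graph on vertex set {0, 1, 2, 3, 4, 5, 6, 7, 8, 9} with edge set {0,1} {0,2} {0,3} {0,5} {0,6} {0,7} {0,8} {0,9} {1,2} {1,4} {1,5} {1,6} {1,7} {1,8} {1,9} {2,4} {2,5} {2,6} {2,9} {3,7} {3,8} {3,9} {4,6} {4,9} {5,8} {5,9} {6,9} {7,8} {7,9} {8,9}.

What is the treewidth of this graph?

4

A width-4 tree decomposition is:
Bags: B1 = {0, 1, 5, 8, 9}  B2 = {0, 1, 7, 8, 9}  B3 = {0, 3, 7, 8, 9}  B4 = {0, 1, 2, 5, 9}  B5 = {0, 1, 2, 6, 9}  B6 = {1, 2, 4, 6, 9}
Tree: B1–B2, B2–B3, B1–B4, B4–B5, B5–B6
Each bag holds 5 vertices, so the decomposition has width 4, which upper-bounds the treewidth. For the lower bound, the 5 vertices {0, 1, 5, 8, 9} are pairwise adjacent, and any tree decomposition puts a clique entirely inside one bag — forcing width ≥ 4. Combining the bounds, tw(G) = 4.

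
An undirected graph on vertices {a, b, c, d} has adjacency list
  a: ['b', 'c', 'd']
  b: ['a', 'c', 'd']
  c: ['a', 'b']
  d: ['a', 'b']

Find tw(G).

2

A width-2 tree decomposition is:
Bags: B1 = {a, b, d}  B2 = {a, b, c}
Tree: B1–B2
Each bag holds 3 vertices, so the decomposition has width 2, which upper-bounds the treewidth. Conversely, {a, b, d} is a clique of size 3, and the vertices of any clique must share a bag in every tree decomposition; so some bag has ≥ 3 vertices and tw(G) ≥ 2. Combining the bounds, tw(G) = 2.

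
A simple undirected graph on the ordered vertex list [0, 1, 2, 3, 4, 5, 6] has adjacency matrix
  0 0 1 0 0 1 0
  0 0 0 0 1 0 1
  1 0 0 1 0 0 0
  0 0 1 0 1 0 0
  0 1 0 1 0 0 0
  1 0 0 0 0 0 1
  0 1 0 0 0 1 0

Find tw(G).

2

A width-2 tree decomposition is:
Bags: B1 = {1, 4, 6}  B2 = {4, 5, 6}  B3 = {0, 4, 5}  B4 = {0, 2, 4}  B5 = {2, 3, 4}
Tree: B1–B2, B2–B3, B3–B4, B4–B5
The largest bag has 3 vertices, giving width 2; this decomposition certifies tw(G) ≤ 2. The edges 4–1–6–5–0–2–3–4 form a cycle, so G is not a tree and its treewidth is at least 2. Therefore the treewidth is 2.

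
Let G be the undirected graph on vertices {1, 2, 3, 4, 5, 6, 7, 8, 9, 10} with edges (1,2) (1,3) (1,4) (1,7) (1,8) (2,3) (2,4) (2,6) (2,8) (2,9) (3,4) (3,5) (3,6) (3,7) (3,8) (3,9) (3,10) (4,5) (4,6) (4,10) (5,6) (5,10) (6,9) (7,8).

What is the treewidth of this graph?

A width-3 tree decomposition is:
Bags: B1 = {2, 3, 4, 6}  B2 = {1, 2, 3, 4}  B3 = {2, 3, 6, 9}  B4 = {1, 2, 3, 8}  B5 = {3, 4, 5, 6}  B6 = {3, 4, 5, 10}  B7 = {1, 3, 7, 8}
Tree: B1–B2, B1–B3, B2–B4, B1–B5, B5–B6, B4–B7
Every bag has size at most 4, so the width is 4 − 1 = 3 and tw(G) ≤ 3. On the other hand G contains the 4-clique {1, 2, 3, 8}. A clique must lie in a single bag of any decomposition, so no decomposition can have width below 3. Combining the bounds, tw(G) = 3.

3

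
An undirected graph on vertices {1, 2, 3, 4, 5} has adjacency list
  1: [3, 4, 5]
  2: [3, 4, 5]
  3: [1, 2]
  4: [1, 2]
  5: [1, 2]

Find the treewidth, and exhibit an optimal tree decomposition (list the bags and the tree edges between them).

Every bag has size at most 3, so the width is 3 − 1 = 2 and tw(G) ≤ 2. Since 1–5–2–4–1 is a cycle in G, G is not acyclic. Forests are exactly the graphs of treewidth ≤ 1, so tw(G) ≥ 2. Therefore the treewidth is 2.

Treewidth 2.
One optimal decomposition is:
Bags: B1 = {1, 2, 5}  B2 = {1, 2, 4}  B3 = {1, 2, 3}
Tree: B1–B2, B2–B3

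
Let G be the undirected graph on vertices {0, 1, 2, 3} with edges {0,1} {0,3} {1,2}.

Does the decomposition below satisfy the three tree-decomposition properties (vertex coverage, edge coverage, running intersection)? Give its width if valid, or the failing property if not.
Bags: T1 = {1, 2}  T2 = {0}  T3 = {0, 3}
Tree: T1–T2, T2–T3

No — edge (1,0) lies in no bag.

A tree decomposition must satisfy three properties: every vertex lies in some bag; for every edge, both endpoints lie together in some bag; and for every vertex, the bags containing it form a connected subtree. Here edge (1,0) lies in no bag, so the decomposition is invalid.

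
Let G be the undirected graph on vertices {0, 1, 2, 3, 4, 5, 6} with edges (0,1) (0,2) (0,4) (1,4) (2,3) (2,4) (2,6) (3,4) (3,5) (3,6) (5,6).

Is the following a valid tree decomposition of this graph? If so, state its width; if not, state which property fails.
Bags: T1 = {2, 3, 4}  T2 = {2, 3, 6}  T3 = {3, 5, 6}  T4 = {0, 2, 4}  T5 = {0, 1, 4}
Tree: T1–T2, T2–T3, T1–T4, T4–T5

Vertex coverage: the bags together contain {0, 1, 2, 3, 4, 5, 6}, the full vertex set. Edge coverage: each edge of G has both endpoints in at least one bag. Running intersection: for every vertex, the bags containing it form a connected subtree. All three properties hold, so this is a valid tree decomposition of width max|bag| − 1 = 2, and hence tw(G) ≤ 2.

Yes; width 2.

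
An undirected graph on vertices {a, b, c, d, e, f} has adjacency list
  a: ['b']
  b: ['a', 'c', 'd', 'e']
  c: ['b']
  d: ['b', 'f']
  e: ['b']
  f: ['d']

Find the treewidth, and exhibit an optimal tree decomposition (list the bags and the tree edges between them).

Treewidth 1.
One such decomposition:
Bags: B1 = {b, d}  B2 = {b, c}  B3 = {a, b}  B4 = {b, e}  B5 = {d, f}
Tree: B1–B2, B1–B3, B1–B4, B1–B5

Each bag holds 2 vertices, so the decomposition has width 1, which upper-bounds the treewidth. G has an edge, so its treewidth is at least 1. Hence tw(G) = 1 exactly.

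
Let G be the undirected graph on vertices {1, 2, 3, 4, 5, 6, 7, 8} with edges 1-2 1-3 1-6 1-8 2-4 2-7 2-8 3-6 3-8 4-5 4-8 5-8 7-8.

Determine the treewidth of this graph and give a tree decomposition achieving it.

The largest bag has 3 vertices, giving width 2; this decomposition certifies tw(G) ≤ 2. Conversely, {1, 2, 8} is a clique of size 3, and the vertices of any clique must share a bag in every tree decomposition; so some bag has ≥ 3 vertices and tw(G) ≥ 2. Therefore the treewidth is 2.

Treewidth 2.
One optimal decomposition is:
Bags: B1 = {1, 2, 8}  B2 = {1, 3, 8}  B3 = {1, 3, 6}  B4 = {2, 4, 8}  B5 = {2, 7, 8}  B6 = {4, 5, 8}
Tree: B1–B2, B2–B3, B1–B4, B4–B5, B4–B6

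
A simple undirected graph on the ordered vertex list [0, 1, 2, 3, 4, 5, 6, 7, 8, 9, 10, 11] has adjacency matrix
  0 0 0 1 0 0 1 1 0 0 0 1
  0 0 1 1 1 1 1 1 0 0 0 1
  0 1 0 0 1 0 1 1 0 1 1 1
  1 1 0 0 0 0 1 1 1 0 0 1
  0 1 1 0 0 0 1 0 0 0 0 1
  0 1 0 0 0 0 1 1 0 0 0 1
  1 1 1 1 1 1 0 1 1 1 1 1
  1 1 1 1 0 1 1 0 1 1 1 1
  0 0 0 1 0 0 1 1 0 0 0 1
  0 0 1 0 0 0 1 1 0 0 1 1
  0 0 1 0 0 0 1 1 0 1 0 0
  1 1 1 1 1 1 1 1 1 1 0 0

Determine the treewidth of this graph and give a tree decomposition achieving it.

Treewidth 4.
One optimal decomposition is:
Bags: B1 = {1, 3, 6, 7, 11}  B2 = {1, 2, 6, 7, 11}  B3 = {2, 6, 7, 9, 11}  B4 = {1, 2, 4, 6, 11}  B5 = {1, 5, 6, 7, 11}  B6 = {2, 6, 7, 9, 10}  B7 = {0, 3, 6, 7, 11}  B8 = {3, 6, 7, 8, 11}
Tree: B1–B2, B2–B3, B2–B4, B2–B5, B3–B6, B1–B7, B1–B8

Every bag has size at most 5, so the width is 5 − 1 = 4 and tw(G) ≤ 4. For the lower bound, the 5 vertices {1, 2, 4, 6, 11} are pairwise adjacent, and any tree decomposition puts a clique entirely inside one bag — forcing width ≥ 4. Combining the bounds, tw(G) = 4.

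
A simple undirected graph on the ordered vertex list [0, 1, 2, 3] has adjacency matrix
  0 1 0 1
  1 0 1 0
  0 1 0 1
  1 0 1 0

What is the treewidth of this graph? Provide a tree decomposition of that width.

Treewidth 2.
Bags: B1 = {0, 1, 3}  B2 = {1, 2, 3}
Tree: B1–B2

Each bag holds 3 vertices, so the decomposition has width 2, which upper-bounds the treewidth. Since 1–0–3–2–1 is a cycle in G, G is not acyclic. Forests are exactly the graphs of treewidth ≤ 1, so tw(G) ≥ 2. Hence tw(G) = 2 exactly.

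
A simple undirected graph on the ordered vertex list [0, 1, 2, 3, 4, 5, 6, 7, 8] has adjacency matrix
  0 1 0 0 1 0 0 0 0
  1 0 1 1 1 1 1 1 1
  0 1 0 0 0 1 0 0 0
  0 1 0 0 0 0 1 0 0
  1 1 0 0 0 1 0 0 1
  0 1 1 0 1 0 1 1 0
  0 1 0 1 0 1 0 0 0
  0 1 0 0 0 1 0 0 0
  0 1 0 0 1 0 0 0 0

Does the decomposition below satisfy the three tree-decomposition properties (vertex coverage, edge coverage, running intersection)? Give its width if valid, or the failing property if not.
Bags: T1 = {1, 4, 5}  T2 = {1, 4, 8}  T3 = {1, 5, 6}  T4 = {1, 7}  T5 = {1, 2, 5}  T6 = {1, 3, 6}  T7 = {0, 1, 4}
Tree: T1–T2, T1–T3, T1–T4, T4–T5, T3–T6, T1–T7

No — edge (5,7) lies in no bag.

A tree decomposition must satisfy three properties: every vertex lies in some bag; for every edge, both endpoints lie together in some bag; and for every vertex, the bags containing it form a connected subtree. Here edge (5,7) lies in no bag, so the decomposition is invalid.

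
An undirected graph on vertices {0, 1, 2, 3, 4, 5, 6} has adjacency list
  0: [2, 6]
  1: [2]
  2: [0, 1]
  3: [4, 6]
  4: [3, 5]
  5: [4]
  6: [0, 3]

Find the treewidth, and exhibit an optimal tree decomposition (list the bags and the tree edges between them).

Each bag holds 2 vertices, so the decomposition has width 1, which upper-bounds the treewidth. Any graph with an edge has treewidth ≥ 1, and G has the edge 5–4. Combining the bounds, tw(G) = 1.

Treewidth 1.
One such decomposition:
Bags: B1 = {4, 5}  B2 = {3, 4}  B3 = {3, 6}  B4 = {0, 6}  B5 = {0, 2}  B6 = {1, 2}
Tree: B1–B2, B2–B3, B3–B4, B4–B5, B5–B6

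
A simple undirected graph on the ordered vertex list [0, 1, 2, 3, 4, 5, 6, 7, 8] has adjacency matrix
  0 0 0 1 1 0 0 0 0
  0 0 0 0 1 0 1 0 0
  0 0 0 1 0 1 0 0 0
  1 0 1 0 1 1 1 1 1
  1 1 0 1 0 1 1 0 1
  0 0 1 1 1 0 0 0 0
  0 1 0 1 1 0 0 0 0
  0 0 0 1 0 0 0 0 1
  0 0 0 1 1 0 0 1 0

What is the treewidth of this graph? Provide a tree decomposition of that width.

Each bag holds 3 vertices, so the decomposition has width 2, which upper-bounds the treewidth. For the lower bound, the 3 vertices {1, 4, 6} are pairwise adjacent, and any tree decomposition puts a clique entirely inside one bag — forcing width ≥ 2. Combining the bounds, tw(G) = 2.

Treewidth 2.
One such decomposition:
Bags: B1 = {2, 3, 5}  B2 = {3, 4, 5}  B3 = {3, 4, 8}  B4 = {3, 4, 6}  B5 = {0, 3, 4}  B6 = {3, 7, 8}  B7 = {1, 4, 6}
Tree: B1–B2, B2–B3, B3–B4, B4–B5, B3–B6, B4–B7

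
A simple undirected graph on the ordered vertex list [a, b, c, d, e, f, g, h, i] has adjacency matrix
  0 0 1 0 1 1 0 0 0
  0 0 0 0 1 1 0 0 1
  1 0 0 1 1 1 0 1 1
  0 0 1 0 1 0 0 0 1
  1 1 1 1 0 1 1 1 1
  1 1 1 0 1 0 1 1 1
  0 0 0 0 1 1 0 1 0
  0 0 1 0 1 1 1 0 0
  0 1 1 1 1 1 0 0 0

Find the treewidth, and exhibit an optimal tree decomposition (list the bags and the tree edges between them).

Each bag holds 4 vertices, so the decomposition has width 3, which upper-bounds the treewidth. Conversely, {c, d, e, i} is a clique of size 4, and the vertices of any clique must share a bag in every tree decomposition; so some bag has ≥ 4 vertices and tw(G) ≥ 3. Combining the bounds, tw(G) = 3.

Treewidth 3.
One optimal decomposition is:
Bags: B1 = {c, e, f, h}  B2 = {a, c, e, f}  B3 = {c, e, f, i}  B4 = {b, e, f, i}  B5 = {e, f, g, h}  B6 = {c, d, e, i}
Tree: B1–B2, B2–B3, B3–B4, B1–B5, B3–B6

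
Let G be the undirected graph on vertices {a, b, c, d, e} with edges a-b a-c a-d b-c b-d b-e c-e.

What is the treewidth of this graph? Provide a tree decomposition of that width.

Treewidth 2.
Bags: B1 = {b, c, e}  B2 = {a, b, c}  B3 = {a, b, d}
Tree: B1–B2, B2–B3

The largest bag has 3 vertices, giving width 2; this decomposition certifies tw(G) ≤ 2. On the other hand G contains the 3-clique {a, b, d}. A clique must lie in a single bag of any decomposition, so no decomposition can have width below 2. Therefore the treewidth is 2.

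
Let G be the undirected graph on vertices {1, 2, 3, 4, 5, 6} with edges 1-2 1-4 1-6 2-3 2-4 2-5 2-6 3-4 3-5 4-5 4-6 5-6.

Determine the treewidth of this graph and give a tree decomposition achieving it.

Treewidth 3.
Bags: B1 = {1, 2, 4, 6}  B2 = {2, 4, 5, 6}  B3 = {2, 3, 4, 5}
Tree: B1–B2, B2–B3

The largest bag has 4 vertices, giving width 3; this decomposition certifies tw(G) ≤ 3. For the lower bound, the 4 vertices {1, 2, 4, 6} are pairwise adjacent, and any tree decomposition puts a clique entirely inside one bag — forcing width ≥ 3. The upper and lower bounds meet at 3, so that is the treewidth.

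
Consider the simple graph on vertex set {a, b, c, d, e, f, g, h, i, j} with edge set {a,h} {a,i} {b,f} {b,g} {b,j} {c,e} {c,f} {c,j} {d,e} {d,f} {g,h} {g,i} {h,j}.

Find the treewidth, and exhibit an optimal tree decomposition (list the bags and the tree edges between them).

Treewidth 2.
Bags: B1 = {c, d, e}  B2 = {c, d, f}  B3 = {c, f, j}  B4 = {b, f, j}  B5 = {b, h, j}  B6 = {b, g, h}  B7 = {a, g, h}  B8 = {a, g, i}
Tree: B1–B2, B2–B3, B3–B4, B4–B5, B5–B6, B6–B7, B7–B8

Each bag holds 3 vertices, so the decomposition has width 2, which upper-bounds the treewidth. For the lower bound, G contains the cycle e–d–f–c–e, so G is not a forest; only forests have treewidth ≤ 1, hence tw(G) ≥ 2. The upper and lower bounds meet at 2, so that is the treewidth.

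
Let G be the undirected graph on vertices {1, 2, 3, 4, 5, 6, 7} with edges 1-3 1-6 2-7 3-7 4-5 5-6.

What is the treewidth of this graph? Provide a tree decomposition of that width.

Each bag holds 2 vertices, so the decomposition has width 1, which upper-bounds the treewidth. Since G has at least one edge (e.g. 2–7), it is not an edgeless graph, so tw(G) ≥ 1. The upper and lower bounds meet at 1, so that is the treewidth.

Treewidth 1.
Bags: B1 = {2, 7}  B2 = {3, 7}  B3 = {1, 3}  B4 = {1, 6}  B5 = {5, 6}  B6 = {4, 5}
Tree: B1–B2, B2–B3, B3–B4, B4–B5, B5–B6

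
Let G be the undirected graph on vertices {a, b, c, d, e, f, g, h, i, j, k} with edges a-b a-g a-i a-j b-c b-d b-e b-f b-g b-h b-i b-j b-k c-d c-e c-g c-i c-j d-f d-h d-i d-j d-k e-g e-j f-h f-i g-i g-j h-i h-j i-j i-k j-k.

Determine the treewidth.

A width-4 tree decomposition is:
Bags: B1 = {a, b, g, i, j}  B2 = {b, c, g, i, j}  B3 = {b, c, e, g, j}  B4 = {b, c, d, i, j}  B5 = {b, d, h, i, j}  B6 = {b, d, i, j, k}  B7 = {b, d, f, h, i}
Tree: B1–B2, B2–B3, B2–B4, B4–B5, B5–B6, B5–B7
Each bag holds 5 vertices, so the decomposition has width 4, which upper-bounds the treewidth. On the other hand G contains the 5-clique {b, c, e, g, j}. A clique must lie in a single bag of any decomposition, so no decomposition can have width below 4. Hence tw(G) = 4 exactly.

4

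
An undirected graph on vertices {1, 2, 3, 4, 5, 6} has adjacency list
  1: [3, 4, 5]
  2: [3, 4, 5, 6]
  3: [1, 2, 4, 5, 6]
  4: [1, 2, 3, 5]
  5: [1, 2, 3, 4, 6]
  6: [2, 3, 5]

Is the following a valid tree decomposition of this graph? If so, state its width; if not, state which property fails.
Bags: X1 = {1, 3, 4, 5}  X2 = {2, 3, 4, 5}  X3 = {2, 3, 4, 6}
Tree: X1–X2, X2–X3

No — edge (5,6) lies in no bag.

A tree decomposition must satisfy three properties: every vertex lies in some bag; for every edge, both endpoints lie together in some bag; and for every vertex, the bags containing it form a connected subtree. Here edge (5,6) lies in no bag, so the decomposition is invalid.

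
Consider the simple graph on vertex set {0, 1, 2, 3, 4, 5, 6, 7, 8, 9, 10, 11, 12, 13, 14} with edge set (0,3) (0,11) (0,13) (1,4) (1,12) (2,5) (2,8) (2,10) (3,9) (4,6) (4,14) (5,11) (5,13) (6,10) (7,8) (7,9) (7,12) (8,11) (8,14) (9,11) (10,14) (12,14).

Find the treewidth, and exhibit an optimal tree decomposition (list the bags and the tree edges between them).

Treewidth 3.
One such decomposition:
Bags: B1 = {0, 3, 9, 13}  B2 = {0, 9, 11, 13}  B3 = {5, 9, 11, 13}  B4 = {5, 7, 9, 11}  B5 = {5, 7, 8, 11}  B6 = {2, 5, 7, 8}  B7 = {2, 7, 8, 12}  B8 = {2, 8, 12, 14}  B9 = {2, 10, 12, 14}  B10 = {1, 10, 12, 14}  B11 = {1, 4, 10, 14}  B12 = {1, 4, 6, 10}
Tree: B1–B2, B2–B3, B3–B4, B4–B5, B5–B6, B6–B7, B7–B8, B8–B9, B9–B10, B10–B11, B11–B12

The largest bag has 4 vertices, giving width 3; this decomposition certifies tw(G) ≤ 3. For the lower bound: the 4 vertex sets {0,3,13}, {9}, {11}, {2,5,7,8} are disjoint, each induces a connected subgraph, and every pair is joined by at least one edge of G. Contracting each set to a single vertex therefore yields K_{4} as a minor, and since treewidth is minor-monotone, tw(G) ≥ tw(K_{4}) = 3. Therefore the treewidth is 3.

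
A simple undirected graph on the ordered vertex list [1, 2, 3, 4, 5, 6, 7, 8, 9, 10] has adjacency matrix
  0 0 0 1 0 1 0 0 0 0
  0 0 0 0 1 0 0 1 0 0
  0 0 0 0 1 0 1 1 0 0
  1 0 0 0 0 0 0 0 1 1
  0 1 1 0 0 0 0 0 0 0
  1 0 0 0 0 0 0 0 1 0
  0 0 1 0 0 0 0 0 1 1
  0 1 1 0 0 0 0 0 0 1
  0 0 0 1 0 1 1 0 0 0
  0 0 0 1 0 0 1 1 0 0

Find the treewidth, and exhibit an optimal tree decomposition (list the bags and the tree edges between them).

Treewidth 2.
Bags: B1 = {2, 5, 8}  B2 = {3, 5, 8}  B3 = {3, 8, 10}  B4 = {3, 7, 10}  B5 = {4, 7, 10}  B6 = {4, 7, 9}  B7 = {1, 4, 9}  B8 = {1, 6, 9}
Tree: B1–B2, B2–B3, B3–B4, B4–B5, B5–B6, B6–B7, B7–B8

The largest bag has 3 vertices, giving width 2; this decomposition certifies tw(G) ≤ 2. The edges 2–5–3–8–2 form a cycle, so G is not a tree and its treewidth is at least 2. Therefore the treewidth is 2.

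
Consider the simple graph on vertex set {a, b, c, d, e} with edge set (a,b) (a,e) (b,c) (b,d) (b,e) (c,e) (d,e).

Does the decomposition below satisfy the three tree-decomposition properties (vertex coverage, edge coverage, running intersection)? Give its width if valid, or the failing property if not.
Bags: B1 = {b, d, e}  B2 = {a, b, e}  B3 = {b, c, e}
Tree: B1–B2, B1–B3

Yes; width 2.

Every vertex of G appears in some bag (union = {a, b, c, d, e}); every edge is covered by a bag; and for each vertex v the set of bags containing v is connected in the bag tree. The decomposition is therefore valid. The largest bag has 3 vertices, so the width is 2.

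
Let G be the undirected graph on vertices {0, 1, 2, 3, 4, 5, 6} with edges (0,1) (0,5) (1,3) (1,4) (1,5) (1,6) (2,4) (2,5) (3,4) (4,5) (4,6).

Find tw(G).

2

A width-2 tree decomposition is:
Bags: B1 = {1, 4, 6}  B2 = {1, 3, 4}  B3 = {1, 4, 5}  B4 = {2, 4, 5}  B5 = {0, 1, 5}
Tree: B1–B2, B1–B3, B3–B4, B3–B5
Each bag holds 3 vertices, so the decomposition has width 2, which upper-bounds the treewidth. Conversely, {0, 1, 5} is a clique of size 3, and the vertices of any clique must share a bag in every tree decomposition; so some bag has ≥ 3 vertices and tw(G) ≥ 2. Combining the bounds, tw(G) = 2.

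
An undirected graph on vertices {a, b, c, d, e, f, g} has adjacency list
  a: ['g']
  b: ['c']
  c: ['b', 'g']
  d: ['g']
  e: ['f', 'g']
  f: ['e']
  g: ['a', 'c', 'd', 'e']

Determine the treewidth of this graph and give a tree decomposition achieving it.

Treewidth 1.
Bags: B1 = {c, g}  B2 = {e, g}  B3 = {b, c}  B4 = {a, g}  B5 = {e, f}  B6 = {d, g}
Tree: B1–B2, B1–B3, B1–B4, B2–B5, B4–B6

Every bag has size at most 2, so the width is 2 − 1 = 1 and tw(G) ≤ 1. Any graph with an edge has treewidth ≥ 1, and G has the edge g–c. Therefore the treewidth is 1.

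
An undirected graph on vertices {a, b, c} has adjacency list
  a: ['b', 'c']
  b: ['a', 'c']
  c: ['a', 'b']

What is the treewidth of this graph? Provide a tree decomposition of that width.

With just one bag of size 3, the width is 3 − 1 = 2, so tw(G) ≤ 2. On the other hand G contains the 3-clique {a, b, c}. A clique must lie in a single bag of any decomposition, so no decomposition can have width below 2. The upper and lower bounds meet at 2, so that is the treewidth.

Treewidth 2.
One optimal decomposition is:
Bags: B1 = {a, b, c}
Tree: (single bag)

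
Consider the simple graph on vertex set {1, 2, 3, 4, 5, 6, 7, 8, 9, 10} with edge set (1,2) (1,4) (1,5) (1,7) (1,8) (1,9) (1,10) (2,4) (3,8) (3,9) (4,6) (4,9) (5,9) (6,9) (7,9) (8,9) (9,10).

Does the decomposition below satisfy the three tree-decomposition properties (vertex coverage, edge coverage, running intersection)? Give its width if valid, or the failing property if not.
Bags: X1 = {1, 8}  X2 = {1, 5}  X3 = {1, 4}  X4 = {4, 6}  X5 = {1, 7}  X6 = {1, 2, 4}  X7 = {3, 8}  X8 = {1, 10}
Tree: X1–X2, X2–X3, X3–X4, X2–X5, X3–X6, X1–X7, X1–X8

A tree decomposition must satisfy three properties: every vertex lies in some bag; for every edge, both endpoints lie together in some bag; and for every vertex, the bags containing it form a connected subtree. Here vertex 9 appears in no bag, so the decomposition is invalid.

No — vertex 9 appears in no bag.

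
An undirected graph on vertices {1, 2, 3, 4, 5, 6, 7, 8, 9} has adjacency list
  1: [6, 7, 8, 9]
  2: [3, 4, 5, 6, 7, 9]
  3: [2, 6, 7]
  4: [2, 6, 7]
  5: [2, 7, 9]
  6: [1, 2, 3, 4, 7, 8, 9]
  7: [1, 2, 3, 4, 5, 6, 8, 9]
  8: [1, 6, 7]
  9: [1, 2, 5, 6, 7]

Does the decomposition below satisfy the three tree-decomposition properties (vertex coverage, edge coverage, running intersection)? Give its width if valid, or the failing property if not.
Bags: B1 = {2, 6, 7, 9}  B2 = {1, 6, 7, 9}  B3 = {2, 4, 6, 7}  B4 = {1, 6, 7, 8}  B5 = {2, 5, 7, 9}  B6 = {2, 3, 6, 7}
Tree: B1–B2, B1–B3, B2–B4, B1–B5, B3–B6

Every vertex of G appears in some bag (union = {1, 2, 3, 4, 5, 6, 7, 8, 9}); every edge is covered by a bag; and for each vertex v the set of bags containing v is connected in the bag tree. The decomposition is therefore valid. The largest bag has 4 vertices, so the width is 3.

Yes; width 3.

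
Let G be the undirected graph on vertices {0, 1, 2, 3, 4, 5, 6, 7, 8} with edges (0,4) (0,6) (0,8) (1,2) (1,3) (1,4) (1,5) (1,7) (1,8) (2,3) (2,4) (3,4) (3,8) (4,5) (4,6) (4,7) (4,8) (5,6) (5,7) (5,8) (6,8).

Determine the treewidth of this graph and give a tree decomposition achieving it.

Treewidth 3.
One such decomposition:
Bags: B1 = {1, 4, 5, 7}  B2 = {1, 4, 5, 8}  B3 = {4, 5, 6, 8}  B4 = {1, 3, 4, 8}  B5 = {1, 2, 3, 4}  B6 = {0, 4, 6, 8}
Tree: B1–B2, B2–B3, B2–B4, B4–B5, B3–B6

The largest bag has 4 vertices, giving width 3; this decomposition certifies tw(G) ≤ 3. For the lower bound, the 4 vertices {0, 4, 6, 8} are pairwise adjacent, and any tree decomposition puts a clique entirely inside one bag — forcing width ≥ 3. Combining the bounds, tw(G) = 3.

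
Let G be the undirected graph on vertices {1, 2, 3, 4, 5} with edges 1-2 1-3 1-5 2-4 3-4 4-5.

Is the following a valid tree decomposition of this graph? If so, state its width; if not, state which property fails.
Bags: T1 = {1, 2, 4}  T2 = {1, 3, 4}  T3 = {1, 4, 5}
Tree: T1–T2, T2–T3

Yes; width 2.

Checking the three conditions: (i) the bags cover all of {1, 2, 3, 4, 5}; (ii) for each edge, some bag contains both endpoints; (iii) the bags containing any fixed vertex form a subtree. All hold, so the decomposition is valid with width 3 − 1 = 2.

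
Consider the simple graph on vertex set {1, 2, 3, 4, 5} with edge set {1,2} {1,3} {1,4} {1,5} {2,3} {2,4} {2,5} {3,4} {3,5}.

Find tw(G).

3

A width-3 tree decomposition is:
Bags: B1 = {1, 2, 3, 4}  B2 = {1, 2, 3, 5}
Tree: B1–B2
The largest bag has 4 vertices, giving width 3; this decomposition certifies tw(G) ≤ 3. For the lower bound, the 4 vertices {1, 2, 3, 4} are pairwise adjacent, and any tree decomposition puts a clique entirely inside one bag — forcing width ≥ 3. Therefore the treewidth is 3.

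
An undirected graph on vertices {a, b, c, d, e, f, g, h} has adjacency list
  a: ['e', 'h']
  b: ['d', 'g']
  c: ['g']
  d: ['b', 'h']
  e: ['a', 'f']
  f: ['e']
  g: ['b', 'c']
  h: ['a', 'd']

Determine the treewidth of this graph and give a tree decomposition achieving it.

Treewidth 1.
Bags: B1 = {c, g}  B2 = {b, g}  B3 = {b, d}  B4 = {d, h}  B5 = {a, h}  B6 = {a, e}  B7 = {e, f}
Tree: B1–B2, B2–B3, B3–B4, B4–B5, B5–B6, B6–B7

The largest bag has 2 vertices, giving width 1; this decomposition certifies tw(G) ≤ 1. Since G has at least one edge (e.g. c–g), it is not an edgeless graph, so tw(G) ≥ 1. Therefore the treewidth is 1.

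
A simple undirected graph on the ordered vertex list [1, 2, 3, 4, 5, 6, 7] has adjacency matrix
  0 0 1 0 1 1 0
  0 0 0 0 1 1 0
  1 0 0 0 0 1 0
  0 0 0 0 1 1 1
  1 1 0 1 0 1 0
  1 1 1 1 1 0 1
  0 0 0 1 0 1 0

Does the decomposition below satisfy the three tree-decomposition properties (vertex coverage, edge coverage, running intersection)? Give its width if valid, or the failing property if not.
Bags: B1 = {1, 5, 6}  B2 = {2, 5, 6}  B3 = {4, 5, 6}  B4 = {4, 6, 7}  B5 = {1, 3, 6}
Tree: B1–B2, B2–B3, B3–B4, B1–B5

Every vertex of G appears in some bag (union = {1, 2, 3, 4, 5, 6, 7}); every edge is covered by a bag; and for each vertex v the set of bags containing v is connected in the bag tree. The decomposition is therefore valid. The largest bag has 3 vertices, so the width is 2.

Yes; width 2.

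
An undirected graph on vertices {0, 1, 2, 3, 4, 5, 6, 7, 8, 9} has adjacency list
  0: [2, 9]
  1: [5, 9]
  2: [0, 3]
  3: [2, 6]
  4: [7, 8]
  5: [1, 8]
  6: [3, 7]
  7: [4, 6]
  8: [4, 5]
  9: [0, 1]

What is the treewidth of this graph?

A width-2 tree decomposition is:
Bags: B1 = {4, 7, 8}  B2 = {5, 7, 8}  B3 = {1, 5, 7}  B4 = {1, 7, 9}  B5 = {0, 7, 9}  B6 = {0, 2, 7}  B7 = {2, 3, 7}  B8 = {3, 6, 7}
Tree: B1–B2, B2–B3, B3–B4, B4–B5, B5–B6, B6–B7, B7–B8
Every bag has size at most 3, so the width is 3 − 1 = 2 and tw(G) ≤ 2. Since 7–4–8–5–1–9–0–2–3–6–7 is a cycle in G, G is not acyclic. Forests are exactly the graphs of treewidth ≤ 1, so tw(G) ≥ 2. Combining the bounds, tw(G) = 2.

2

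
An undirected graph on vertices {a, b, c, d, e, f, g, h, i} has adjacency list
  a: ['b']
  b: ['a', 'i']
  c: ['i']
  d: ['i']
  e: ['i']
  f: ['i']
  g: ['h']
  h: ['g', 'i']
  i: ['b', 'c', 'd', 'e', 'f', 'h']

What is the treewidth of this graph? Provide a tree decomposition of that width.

Every bag has size at most 2, so the width is 2 − 1 = 1 and tw(G) ≤ 1. G has an edge, so its treewidth is at least 1. Hence tw(G) = 1 exactly.

Treewidth 1.
One such decomposition:
Bags: B1 = {h, i}  B2 = {d, i}  B3 = {c, i}  B4 = {b, i}  B5 = {a, b}  B6 = {g, h}  B7 = {e, i}  B8 = {f, i}
Tree: B1–B2, B1–B3, B2–B4, B4–B5, B1–B6, B1–B7, B7–B8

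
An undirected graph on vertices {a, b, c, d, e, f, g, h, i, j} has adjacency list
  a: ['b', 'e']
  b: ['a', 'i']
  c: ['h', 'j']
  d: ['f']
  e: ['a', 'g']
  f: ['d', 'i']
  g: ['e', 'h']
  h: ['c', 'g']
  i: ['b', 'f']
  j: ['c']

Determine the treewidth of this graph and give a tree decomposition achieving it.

Every bag has size at most 2, so the width is 2 − 1 = 1 and tw(G) ≤ 1. Since G has at least one edge (e.g. d–f), it is not an edgeless graph, so tw(G) ≥ 1. The upper and lower bounds meet at 1, so that is the treewidth.

Treewidth 1.
One optimal decomposition is:
Bags: B1 = {d, f}  B2 = {f, i}  B3 = {b, i}  B4 = {a, b}  B5 = {a, e}  B6 = {e, g}  B7 = {g, h}  B8 = {c, h}  B9 = {c, j}
Tree: B1–B2, B2–B3, B3–B4, B4–B5, B5–B6, B6–B7, B7–B8, B8–B9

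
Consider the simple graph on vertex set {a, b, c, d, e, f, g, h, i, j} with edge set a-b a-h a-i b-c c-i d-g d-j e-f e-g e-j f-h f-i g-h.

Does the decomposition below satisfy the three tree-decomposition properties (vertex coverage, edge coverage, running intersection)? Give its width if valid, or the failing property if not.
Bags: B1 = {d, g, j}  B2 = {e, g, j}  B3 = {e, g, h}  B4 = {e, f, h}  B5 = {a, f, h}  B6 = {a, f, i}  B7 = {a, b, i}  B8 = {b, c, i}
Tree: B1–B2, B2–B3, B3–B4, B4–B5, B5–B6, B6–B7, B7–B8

Yes; width 2.

Every vertex of G appears in some bag (union = {a, b, c, d, e, f, g, h, i, j}); every edge is covered by a bag; and for each vertex v the set of bags containing v is connected in the bag tree. The decomposition is therefore valid. The largest bag has 3 vertices, so the width is 2.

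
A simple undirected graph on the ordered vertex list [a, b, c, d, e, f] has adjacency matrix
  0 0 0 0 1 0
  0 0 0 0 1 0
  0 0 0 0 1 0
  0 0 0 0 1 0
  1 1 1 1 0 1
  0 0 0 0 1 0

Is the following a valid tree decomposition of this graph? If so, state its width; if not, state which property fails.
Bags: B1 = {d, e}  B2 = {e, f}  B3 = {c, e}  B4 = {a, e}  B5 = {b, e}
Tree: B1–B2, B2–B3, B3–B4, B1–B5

Yes; width 1.

Vertex coverage: the bags together contain {a, b, c, d, e, f}, the full vertex set. Edge coverage: each edge of G has both endpoints in at least one bag. Running intersection: for every vertex, the bags containing it form a connected subtree. All three properties hold, so this is a valid tree decomposition of width max|bag| − 1 = 1, and hence tw(G) ≤ 1.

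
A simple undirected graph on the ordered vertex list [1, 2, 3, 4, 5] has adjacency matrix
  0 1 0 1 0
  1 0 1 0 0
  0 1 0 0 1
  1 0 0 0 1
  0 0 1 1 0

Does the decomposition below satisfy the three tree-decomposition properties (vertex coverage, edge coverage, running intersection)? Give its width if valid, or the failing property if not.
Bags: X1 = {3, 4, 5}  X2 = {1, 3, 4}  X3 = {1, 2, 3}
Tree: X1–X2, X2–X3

Every vertex of G appears in some bag (union = {1, 2, 3, 4, 5}); every edge is covered by a bag; and for each vertex v the set of bags containing v is connected in the bag tree. The decomposition is therefore valid. The largest bag has 3 vertices, so the width is 2.

Yes; width 2.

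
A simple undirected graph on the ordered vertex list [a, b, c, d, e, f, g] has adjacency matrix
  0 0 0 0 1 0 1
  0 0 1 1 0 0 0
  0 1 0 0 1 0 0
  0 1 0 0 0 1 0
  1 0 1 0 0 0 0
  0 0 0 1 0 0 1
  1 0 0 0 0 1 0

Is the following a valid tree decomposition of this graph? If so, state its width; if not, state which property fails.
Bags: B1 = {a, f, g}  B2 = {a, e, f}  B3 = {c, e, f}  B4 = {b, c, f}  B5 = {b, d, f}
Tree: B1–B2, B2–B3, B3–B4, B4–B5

Every vertex of G appears in some bag (union = {a, b, c, d, e, f, g}); every edge is covered by a bag; and for each vertex v the set of bags containing v is connected in the bag tree. The decomposition is therefore valid. The largest bag has 3 vertices, so the width is 2.

Yes; width 2.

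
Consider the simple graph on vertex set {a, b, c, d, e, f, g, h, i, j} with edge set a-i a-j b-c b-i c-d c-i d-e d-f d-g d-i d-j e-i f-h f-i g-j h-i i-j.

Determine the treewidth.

2

A width-2 tree decomposition is:
Bags: B1 = {c, d, i}  B2 = {d, i, j}  B3 = {d, e, i}  B4 = {a, i, j}  B5 = {b, c, i}  B6 = {d, f, i}  B7 = {d, g, j}  B8 = {f, h, i}
Tree: B1–B2, B1–B3, B2–B4, B1–B5, B2–B6, B2–B7, B6–B8
Every bag has size at most 3, so the width is 3 − 1 = 2 and tw(G) ≤ 2. For the lower bound, the 3 vertices {d, g, j} are pairwise adjacent, and any tree decomposition puts a clique entirely inside one bag — forcing width ≥ 2. Combining the bounds, tw(G) = 2.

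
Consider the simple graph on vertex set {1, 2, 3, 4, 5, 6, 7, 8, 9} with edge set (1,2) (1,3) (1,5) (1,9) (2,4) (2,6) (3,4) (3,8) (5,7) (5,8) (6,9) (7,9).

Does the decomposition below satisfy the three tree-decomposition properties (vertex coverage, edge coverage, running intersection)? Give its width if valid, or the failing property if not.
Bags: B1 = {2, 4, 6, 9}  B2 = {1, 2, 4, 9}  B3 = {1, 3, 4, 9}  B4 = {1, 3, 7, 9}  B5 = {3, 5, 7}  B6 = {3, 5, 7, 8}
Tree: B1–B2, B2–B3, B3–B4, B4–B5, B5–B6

No — edge (1,5) lies in no bag.

A tree decomposition must satisfy three properties: every vertex lies in some bag; for every edge, both endpoints lie together in some bag; and for every vertex, the bags containing it form a connected subtree. Here edge (1,5) lies in no bag, so the decomposition is invalid.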